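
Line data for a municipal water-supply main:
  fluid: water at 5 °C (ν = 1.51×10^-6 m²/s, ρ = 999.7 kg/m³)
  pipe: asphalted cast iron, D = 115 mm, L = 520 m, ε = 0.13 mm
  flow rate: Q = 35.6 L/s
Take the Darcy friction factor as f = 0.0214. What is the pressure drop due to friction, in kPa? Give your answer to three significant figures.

V = 4Q/(πD²) = 4·0.0356/(π·0.115²) = 3.427 m/s
h_f = f(L/D)V²/(2g) = 0.02140·(520/0.115)·3.427²/(2·9.81) = 57.94 m
Δp = ρg·h_f = 999.7·9.81·57.94 = 568.2 kPa

Δp ≈ 568 kPa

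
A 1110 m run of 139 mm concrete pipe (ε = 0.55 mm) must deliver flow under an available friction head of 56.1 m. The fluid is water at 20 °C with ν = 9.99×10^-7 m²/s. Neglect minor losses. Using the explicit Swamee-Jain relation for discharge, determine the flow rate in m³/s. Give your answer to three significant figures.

Swamee-Jain (Type II): Q = -0.965·√(gD⁵h_f/L)·ln[ε/(3.7D) + √(3.17ν²L/(gD³h_f))]
√(gD⁵h_f/L) = √(9.81·0.139⁵·56.1/1110) = 0.005072
ε/(3.7D) = 0.00107; √(3.17ν²L/(gD³h_f)) = 4.87×10^-5
Q = -0.965·0.005072·ln(0.001118) = 0.03326 m³/s
Check: V = 2.19 m/s, Re = 3.05×10^5, f = 0.02883, h_f = 56.4 m ≈ 56.1 m ✓

Q ≈ 0.0333 m³/s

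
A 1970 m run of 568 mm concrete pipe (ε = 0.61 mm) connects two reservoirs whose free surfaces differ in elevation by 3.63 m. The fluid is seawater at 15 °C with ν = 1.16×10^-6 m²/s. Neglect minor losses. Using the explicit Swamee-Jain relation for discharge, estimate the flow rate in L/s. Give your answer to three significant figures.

Q ≈ 253 L/s

Swamee-Jain (Type II): Q = -0.965·√(gD⁵h_f/L)·ln[ε/(3.7D) + √(3.17ν²L/(gD³h_f))]
√(gD⁵h_f/L) = √(9.81·0.568⁵·3.63/1970) = 0.03269
ε/(3.7D) = 2.90×10^-4; √(3.17ν²L/(gD³h_f)) = 3.59×10^-5
Q = -0.965·0.03269·ln(3.261×10^-4) = 0.2533 m³/s
Check: V = 1.000 m/s, Re = 4.89×10^5, f = 0.02068, h_f = 3.65 m ≈ 3.63 m ✓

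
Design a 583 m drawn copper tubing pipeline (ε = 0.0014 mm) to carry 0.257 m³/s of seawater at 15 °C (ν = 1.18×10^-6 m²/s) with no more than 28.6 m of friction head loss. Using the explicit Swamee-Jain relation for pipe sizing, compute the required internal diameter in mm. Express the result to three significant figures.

D ≈ 267 mm

Swamee-Jain (Type III): D = 0.66·[ε^1.25·(LQ²/(gh_f))^4.75 + ν·Q^9.4·(L/(gh_f))^5.2]^0.04
LQ²/(gh_f) = 0.1372; L/(gh_f) = 2.078
Term 1 = ε^1.25·(…)^4.75 = 3.85×10^-12; Term 2 = ν·Q^9.4·(…)^5.2 = 1.50×10^-10
D = 0.66·(3.85×10^-12 + 1.50×10^-10)^0.04 = 0.2673 m = 267 mm
Check: V = 4.58 m/s, Re = 1.04×10^6, f = 0.01167, h_f = 27.2 m ≈ 28.6 m ✓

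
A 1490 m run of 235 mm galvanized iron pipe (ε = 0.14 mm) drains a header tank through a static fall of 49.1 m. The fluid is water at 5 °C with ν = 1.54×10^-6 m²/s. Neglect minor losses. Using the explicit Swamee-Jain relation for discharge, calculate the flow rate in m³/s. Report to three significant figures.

Swamee-Jain (Type II): Q = -0.965·√(gD⁵h_f/L)·ln[ε/(3.7D) + √(3.17ν²L/(gD³h_f))]
√(gD⁵h_f/L) = √(9.81·0.235⁵·49.1/1490) = 0.01522
ε/(3.7D) = 1.61×10^-4; √(3.17ν²L/(gD³h_f)) = 4.23×10^-5
Q = -0.965·0.01522·ln(2.033×10^-4) = 0.1249 m³/s
Check: V = 2.88 m/s, Re = 4.39×10^5, f = 0.01846, h_f = 49.4 m ≈ 49.1 m ✓

Q ≈ 0.125 m³/s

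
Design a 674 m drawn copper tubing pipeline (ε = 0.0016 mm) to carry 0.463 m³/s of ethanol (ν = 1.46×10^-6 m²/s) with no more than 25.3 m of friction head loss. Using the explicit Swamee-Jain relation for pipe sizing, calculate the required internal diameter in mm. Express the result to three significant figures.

Swamee-Jain (Type III): D = 0.66·[ε^1.25·(LQ²/(gh_f))^4.75 + ν·Q^9.4·(L/(gh_f))^5.2]^0.04
LQ²/(gh_f) = 0.5821; L/(gh_f) = 2.716
Term 1 = ε^1.25·(…)^4.75 = 4.36×10^-9; Term 2 = ν·Q^9.4·(…)^5.2 = 1.89×10^-7
D = 0.66·(4.36×10^-9 + 1.89×10^-7)^0.04 = 0.3556 m = 356 mm
Check: V = 4.66 m/s, Re = 1.14×10^6, f = 0.01149, h_f = 24.1 m ≈ 25.3 m ✓

D ≈ 356 mm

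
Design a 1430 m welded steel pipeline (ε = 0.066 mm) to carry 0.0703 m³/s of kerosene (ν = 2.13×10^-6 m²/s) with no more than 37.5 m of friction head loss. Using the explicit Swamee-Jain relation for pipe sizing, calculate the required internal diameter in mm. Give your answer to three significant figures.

D ≈ 197 mm

Swamee-Jain (Type III): D = 0.66·[ε^1.25·(LQ²/(gh_f))^4.75 + ν·Q^9.4·(L/(gh_f))^5.2]^0.04
LQ²/(gh_f) = 0.01921; L/(gh_f) = 3.887
Term 1 = ε^1.25·(…)^4.75 = 4.18×10^-14; Term 2 = ν·Q^9.4·(…)^5.2 = 3.60×10^-14
D = 0.66·(4.18×10^-14 + 3.60×10^-14)^0.04 = 0.1973 m = 197 mm
Check: V = 2.30 m/s, Re = 2.13×10^5, f = 0.01788, h_f = 34.9 m ≈ 37.5 m ✓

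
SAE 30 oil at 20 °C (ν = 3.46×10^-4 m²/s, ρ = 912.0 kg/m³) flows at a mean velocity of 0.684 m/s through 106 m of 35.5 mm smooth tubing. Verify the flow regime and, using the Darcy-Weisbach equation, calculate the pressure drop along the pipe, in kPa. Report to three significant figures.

Δp ≈ 581 kPa

Re = VD/ν = 0.684·0.03550/3.46×10^-4 = 70.2 → laminar (Re < 2300)
f = 64/Re = 0.9120
h_f = f(L/D)V²/(2g) = 0.9120·(106/0.03550)·0.684²/(2·9.81) = 64.93 m
Δp = ρg·h_f = 912.0·9.81·64.93 = 580.9 kPa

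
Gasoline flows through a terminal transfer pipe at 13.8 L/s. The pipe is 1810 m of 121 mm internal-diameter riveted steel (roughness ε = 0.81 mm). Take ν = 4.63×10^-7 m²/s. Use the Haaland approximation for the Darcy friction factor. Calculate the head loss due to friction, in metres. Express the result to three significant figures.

h_f ≈ 36.8 m

V = 4Q/(πD²) = 4·0.0138/(π·0.121²) = 1.200 m/s
Re = VD/ν = 1.200·0.121/4.63×10^-7 = 3.14×10^5 → turbulent
ε/D = 0.81/121 = 0.00669
Haaland: f = 0.03354
h_f = f(L/D)V²/(2g) = 0.03354·(1810/0.121)·1.200²/(2·9.81) = 36.82 m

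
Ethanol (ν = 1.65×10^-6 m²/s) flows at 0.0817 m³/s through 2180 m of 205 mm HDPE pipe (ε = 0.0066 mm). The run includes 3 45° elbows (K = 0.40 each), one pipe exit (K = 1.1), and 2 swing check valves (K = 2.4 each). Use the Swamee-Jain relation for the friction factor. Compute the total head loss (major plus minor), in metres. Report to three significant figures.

H_L ≈ 51.0 m

V = 4Q/(πD²) = 2.475 m/s; V²/2g = 0.3123 m
Re = 3.08×10^5, ε/D = 3.22×10^-5 → f = 0.01468 (Swamee-Jain)
Major: h_f = f(L/D)·V²/2g = 0.01468·10634·0.3123 = 48.76 m
Minor: ΣK = 7.10; h_m = ΣK·V²/2g = 2.217 m
Total H_L = 48.76 + 2.217 = 50.97 m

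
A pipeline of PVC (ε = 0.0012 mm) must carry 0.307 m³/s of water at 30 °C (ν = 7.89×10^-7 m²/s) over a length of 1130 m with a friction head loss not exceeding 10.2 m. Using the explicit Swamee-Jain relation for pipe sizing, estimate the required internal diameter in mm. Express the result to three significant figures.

D ≈ 400 mm

Swamee-Jain (Type III): D = 0.66·[ε^1.25·(LQ²/(gh_f))^4.75 + ν·Q^9.4·(L/(gh_f))^5.2]^0.04
LQ²/(gh_f) = 1.064; L/(gh_f) = 11.29
Term 1 = ε^1.25·(…)^4.75 = 5.34×10^-8; Term 2 = ν·Q^9.4·(…)^5.2 = 3.55×10^-6
D = 0.66·(5.34×10^-8 + 3.55×10^-6)^0.04 = 0.3998 m = 400 mm
Check: V = 2.45 m/s, Re = 1.24×10^6, f = 0.01129, h_f = 9.72 m ≈ 10.2 m ✓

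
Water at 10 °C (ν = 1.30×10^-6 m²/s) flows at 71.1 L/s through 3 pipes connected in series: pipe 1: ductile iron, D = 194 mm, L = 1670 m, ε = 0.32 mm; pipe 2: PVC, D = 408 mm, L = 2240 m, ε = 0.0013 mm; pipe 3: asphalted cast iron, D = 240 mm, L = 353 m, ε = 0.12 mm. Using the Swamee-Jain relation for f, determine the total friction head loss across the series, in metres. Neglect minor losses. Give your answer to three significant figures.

H ≈ 63.1 m

Pipe 1: V = 2.405 m/s, Re = 3.59×10^5, ε/D = 0.00165, f = 0.02298, h_1 = f(L/D)V²/2g = 58.34 m
Pipe 2: V = 0.5438 m/s, Re = 1.71×10^5, ε/D = 3.19×10^-6, f = 0.01605, h_2 = f(L/D)V²/2g = 1.328 m
Pipe 3: V = 1.572 m/s, Re = 2.90×10^5, ε/D = 5.00×10^-4, f = 0.01837, h_3 = f(L/D)V²/2g = 3.402 m
Series → Q common, losses add: H = Σh = 63.07 m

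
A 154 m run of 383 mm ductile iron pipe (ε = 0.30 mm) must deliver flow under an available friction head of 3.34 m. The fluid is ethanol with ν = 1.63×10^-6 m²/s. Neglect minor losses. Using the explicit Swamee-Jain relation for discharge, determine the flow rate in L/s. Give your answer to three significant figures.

Swamee-Jain (Type II): Q = -0.965·√(gD⁵h_f/L)·ln[ε/(3.7D) + √(3.17ν²L/(gD³h_f))]
√(gD⁵h_f/L) = √(9.81·0.383⁵·3.34/154) = 0.04187
ε/(3.7D) = 2.12×10^-4; √(3.17ν²L/(gD³h_f)) = 2.65×10^-5
Q = -0.965·0.04187·ln(2.382×10^-4) = 0.3371 m³/s
Check: V = 2.93 m/s, Re = 6.88×10^5, f = 0.01915, h_f = 3.36 m ≈ 3.34 m ✓

Q ≈ 337 L/s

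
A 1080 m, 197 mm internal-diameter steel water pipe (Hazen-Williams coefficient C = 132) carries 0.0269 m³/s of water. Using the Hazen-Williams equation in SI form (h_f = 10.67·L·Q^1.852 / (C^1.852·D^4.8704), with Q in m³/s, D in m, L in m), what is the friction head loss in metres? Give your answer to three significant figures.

h_f ≈ 4.60 m

h_f = 10.67·1080·0.0269^1.852 / (132^1.852·0.197^4.8704) = 4.596 m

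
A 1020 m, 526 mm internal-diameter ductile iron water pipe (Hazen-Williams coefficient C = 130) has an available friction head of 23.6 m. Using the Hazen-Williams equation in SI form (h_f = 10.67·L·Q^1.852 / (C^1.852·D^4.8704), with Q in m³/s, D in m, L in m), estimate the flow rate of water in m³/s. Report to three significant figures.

Rearranging: Q = [h_f·C^1.852·D^4.8704 / (10.67·L)]^(1/1.852)
Q = [23.6·130^1.852·0.526^4.8704 / (10.67·1020)]^0.540 = 0.8746 m³/s

Q ≈ 0.875 m³/s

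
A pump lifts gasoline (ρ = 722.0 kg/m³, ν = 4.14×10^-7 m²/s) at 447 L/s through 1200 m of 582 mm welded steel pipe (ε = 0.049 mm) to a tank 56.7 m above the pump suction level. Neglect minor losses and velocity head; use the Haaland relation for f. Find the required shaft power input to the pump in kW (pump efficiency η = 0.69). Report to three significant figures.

V = 4Q/(πD²) = 1.680 m/s; Re = 2.36×10^6; ε/D = 8.42×10^-5; f = 0.01233
h_f = f(L/D)V²/2g = 3.659 m
Total head H = z + h_f = 56.7 + 3.659 = 60.36 m
P_hyd = ρgQH = 722.0·9.81·0.447·60.36 = 191.1 kW
P_shaft = P_hyd/η = 191.1/0.69 = 277.0 kW

P_shaft ≈ 277 kW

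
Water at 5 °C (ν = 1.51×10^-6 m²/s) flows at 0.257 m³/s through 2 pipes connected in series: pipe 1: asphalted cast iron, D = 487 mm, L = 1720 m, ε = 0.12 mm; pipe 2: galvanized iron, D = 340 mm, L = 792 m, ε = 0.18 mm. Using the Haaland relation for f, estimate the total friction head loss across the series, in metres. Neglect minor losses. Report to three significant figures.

H ≈ 22.2 m

Pipe 1: V = 1.380 m/s, Re = 4.45×10^5, ε/D = 2.46×10^-4, f = 0.01585, h_1 = f(L/D)V²/2g = 5.431 m
Pipe 2: V = 2.831 m/s, Re = 6.37×10^5, ε/D = 5.29×10^-4, f = 0.01760, h_2 = f(L/D)V²/2g = 16.74 m
Series → Q common, losses add: H = Σh = 22.17 m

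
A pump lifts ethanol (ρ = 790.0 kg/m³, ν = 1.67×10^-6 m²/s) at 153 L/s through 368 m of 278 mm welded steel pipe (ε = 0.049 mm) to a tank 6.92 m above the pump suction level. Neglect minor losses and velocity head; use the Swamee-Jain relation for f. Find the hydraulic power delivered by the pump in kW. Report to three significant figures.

V = 4Q/(πD²) = 2.521 m/s; Re = 4.20×10^5; ε/D = 1.76×10^-4; f = 0.01554
h_f = f(L/D)V²/2g = 6.662 m
Total head H = z + h_f = 6.92 + 6.662 = 13.58 m
P_hyd = ρgQH = 790.0·9.81·0.153·13.58 = 16.11 kW

P_hyd ≈ 16.1 kW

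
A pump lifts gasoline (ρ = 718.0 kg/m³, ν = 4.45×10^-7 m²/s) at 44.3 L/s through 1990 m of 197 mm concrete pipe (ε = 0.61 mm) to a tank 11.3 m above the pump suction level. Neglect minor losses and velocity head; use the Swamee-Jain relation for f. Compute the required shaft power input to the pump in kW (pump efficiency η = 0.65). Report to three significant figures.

V = 4Q/(πD²) = 1.453 m/s; Re = 6.43×10^5; ε/D = 0.00310; f = 0.02670
h_f = f(L/D)V²/2g = 29.04 m
Total head H = z + h_f = 11.3 + 29.04 = 40.34 m
P_hyd = ρgQH = 718.0·9.81·0.0443·40.34 = 12.59 kW
P_shaft = P_hyd/η = 12.59/0.65 = 19.36 kW

P_shaft ≈ 19.4 kW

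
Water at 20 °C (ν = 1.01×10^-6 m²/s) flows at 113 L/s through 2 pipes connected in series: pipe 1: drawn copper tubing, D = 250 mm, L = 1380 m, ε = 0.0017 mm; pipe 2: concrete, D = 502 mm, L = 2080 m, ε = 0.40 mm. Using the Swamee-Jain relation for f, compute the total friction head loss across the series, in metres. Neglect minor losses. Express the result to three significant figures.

Pipe 1: V = 2.302 m/s, Re = 5.70×10^5, ε/D = 6.80×10^-6, f = 0.01291, h_1 = f(L/D)V²/2g = 19.25 m
Pipe 2: V = 0.5709 m/s, Re = 2.84×10^5, ε/D = 7.97×10^-4, f = 0.01991, h_2 = f(L/D)V²/2g = 1.371 m
Series → Q common, losses add: H = Σh = 20.62 m

H ≈ 20.6 m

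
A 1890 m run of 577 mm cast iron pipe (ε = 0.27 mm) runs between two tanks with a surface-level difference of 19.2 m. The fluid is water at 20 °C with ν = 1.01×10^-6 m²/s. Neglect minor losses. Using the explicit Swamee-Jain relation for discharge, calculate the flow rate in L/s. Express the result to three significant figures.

Swamee-Jain (Type II): Q = -0.965·√(gD⁵h_f/L)·ln[ε/(3.7D) + √(3.17ν²L/(gD³h_f))]
√(gD⁵h_f/L) = √(9.81·0.577⁵·19.2/1890) = 0.07984
ε/(3.7D) = 1.26×10^-4; √(3.17ν²L/(gD³h_f)) = 1.30×10^-5
Q = -0.965·0.07984·ln(1.395×10^-4) = 0.6839 m³/s
Check: V = 2.62 m/s, Re = 1.49×10^6, f = 0.01690, h_f = 19.3 m ≈ 19.2 m ✓

Q ≈ 684 L/s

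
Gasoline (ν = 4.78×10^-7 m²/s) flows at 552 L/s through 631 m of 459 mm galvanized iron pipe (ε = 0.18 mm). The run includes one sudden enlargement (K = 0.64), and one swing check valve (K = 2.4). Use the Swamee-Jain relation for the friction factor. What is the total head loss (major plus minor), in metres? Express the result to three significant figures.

H_L ≈ 14.3 m

V = 4Q/(πD²) = 3.336 m/s; V²/2g = 0.5672 m
Re = 3.20×10^6, ε/D = 3.92×10^-4 → f = 0.01608 (Swamee-Jain)
Major: h_f = f(L/D)·V²/2g = 0.01608·1375·0.5672 = 12.54 m
Minor: ΣK = 3.04; h_m = ΣK·V²/2g = 1.724 m
Total H_L = 12.54 + 1.724 = 14.26 m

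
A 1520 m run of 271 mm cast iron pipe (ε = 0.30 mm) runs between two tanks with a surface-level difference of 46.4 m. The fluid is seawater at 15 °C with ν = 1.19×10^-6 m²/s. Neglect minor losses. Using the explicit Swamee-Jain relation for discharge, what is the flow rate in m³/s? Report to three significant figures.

Swamee-Jain (Type II): Q = -0.965·√(gD⁵h_f/L)·ln[ε/(3.7D) + √(3.17ν²L/(gD³h_f))]
√(gD⁵h_f/L) = √(9.81·0.271⁵·46.4/1520) = 0.02092
ε/(3.7D) = 2.99×10^-4; √(3.17ν²L/(gD³h_f)) = 2.74×10^-5
Q = -0.965·0.02092·ln(3.266×10^-4) = 0.1621 m³/s
Check: V = 2.81 m/s, Re = 6.40×10^5, f = 0.02068, h_f = 46.7 m ≈ 46.4 m ✓

Q ≈ 0.162 m³/s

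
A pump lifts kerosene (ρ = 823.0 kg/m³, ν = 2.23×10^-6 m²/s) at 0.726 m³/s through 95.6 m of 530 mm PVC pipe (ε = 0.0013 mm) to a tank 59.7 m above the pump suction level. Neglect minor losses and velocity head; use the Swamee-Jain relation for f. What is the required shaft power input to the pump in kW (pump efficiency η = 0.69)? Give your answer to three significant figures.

V = 4Q/(πD²) = 3.291 m/s; Re = 7.82×10^5; ε/D = 2.45×10^-6; f = 0.01216
h_f = f(L/D)V²/2g = 1.210 m
Total head H = z + h_f = 59.7 + 1.210 = 60.91 m
P_hyd = ρgQH = 823.0·9.81·0.726·60.91 = 357.0 kW
P_shaft = P_hyd/η = 357.0/0.69 = 517.4 kW

P_shaft ≈ 517 kW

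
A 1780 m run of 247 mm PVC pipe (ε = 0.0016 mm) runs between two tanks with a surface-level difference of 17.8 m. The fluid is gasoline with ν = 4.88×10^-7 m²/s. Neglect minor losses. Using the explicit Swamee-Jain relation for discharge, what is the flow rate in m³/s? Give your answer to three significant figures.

Swamee-Jain (Type II): Q = -0.965·√(gD⁵h_f/L)·ln[ε/(3.7D) + √(3.17ν²L/(gD³h_f))]
√(gD⁵h_f/L) = √(9.81·0.247⁵·17.8/1780) = 0.009497
ε/(3.7D) = 1.75×10^-6; √(3.17ν²L/(gD³h_f)) = 2.26×10^-5
Q = -0.965·0.009497·ln(2.435×10^-5) = 0.09735 m³/s
Check: V = 2.03 m/s, Re = 1.03×10^6, f = 0.01172, h_f = 17.8 m ≈ 17.8 m ✓

Q ≈ 0.0974 m³/s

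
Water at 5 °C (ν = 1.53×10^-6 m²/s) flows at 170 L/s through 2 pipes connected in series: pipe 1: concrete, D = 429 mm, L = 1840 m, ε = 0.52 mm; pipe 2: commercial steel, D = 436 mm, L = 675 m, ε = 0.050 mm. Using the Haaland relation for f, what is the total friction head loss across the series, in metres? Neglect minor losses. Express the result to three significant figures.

H ≈ 8.00 m

Pipe 1: V = 1.176 m/s, Re = 3.30×10^5, ε/D = 0.00121, f = 0.02131, h_1 = f(L/D)V²/2g = 6.444 m
Pipe 2: V = 1.139 m/s, Re = 3.24×10^5, ε/D = 1.15×10^-4, f = 0.01520, h_2 = f(L/D)V²/2g = 1.555 m
Series → Q common, losses add: H = Σh = 7.999 m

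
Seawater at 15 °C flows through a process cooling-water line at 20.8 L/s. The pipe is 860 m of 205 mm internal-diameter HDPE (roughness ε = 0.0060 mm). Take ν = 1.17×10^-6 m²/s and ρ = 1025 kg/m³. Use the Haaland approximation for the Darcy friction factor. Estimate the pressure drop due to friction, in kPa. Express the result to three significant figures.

V = 4Q/(πD²) = 4·0.0208/(π·0.205²) = 0.6302 m/s
Re = VD/ν = 0.6302·0.205/1.17×10^-6 = 1.10×10^5 → turbulent
ε/D = 0.0060/205 = 2.93×10^-5
Haaland: f = 0.01759
h_f = f(L/D)V²/(2g) = 0.01759·(860/0.205)·0.6302²/(2·9.81) = 1.493 m
Δp = ρg·h_f = 1025·9.81·1.493 = 15.02 kPa

Δp ≈ 15.0 kPa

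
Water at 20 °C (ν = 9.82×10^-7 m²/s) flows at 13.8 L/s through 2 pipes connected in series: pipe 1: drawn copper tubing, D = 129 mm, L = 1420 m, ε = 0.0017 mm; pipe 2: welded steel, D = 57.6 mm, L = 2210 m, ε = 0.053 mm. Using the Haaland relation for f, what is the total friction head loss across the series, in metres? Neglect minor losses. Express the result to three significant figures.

H ≈ 1120 m

Pipe 1: V = 1.056 m/s, Re = 1.39×10^5, ε/D = 1.32×10^-5, f = 0.01673, h_1 = f(L/D)V²/2g = 10.46 m
Pipe 2: V = 5.296 m/s, Re = 3.11×10^5, ε/D = 9.20×10^-4, f = 0.02015, h_2 = f(L/D)V²/2g = 1105 m
Series → Q common, losses add: H = Σh = 1116 m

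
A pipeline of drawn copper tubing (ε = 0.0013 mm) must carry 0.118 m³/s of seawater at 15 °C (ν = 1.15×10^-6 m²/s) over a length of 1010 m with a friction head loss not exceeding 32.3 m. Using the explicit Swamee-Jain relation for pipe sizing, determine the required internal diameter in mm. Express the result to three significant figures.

Swamee-Jain (Type III): D = 0.66·[ε^1.25·(LQ²/(gh_f))^4.75 + ν·Q^9.4·(L/(gh_f))^5.2]^0.04
LQ²/(gh_f) = 0.04438; L/(gh_f) = 3.187
Term 1 = ε^1.25·(…)^4.75 = 1.65×10^-14; Term 2 = ν·Q^9.4·(…)^5.2 = 9.00×10^-13
D = 0.66·(1.65×10^-14 + 9.00×10^-13)^0.04 = 0.2178 m = 218 mm
Check: V = 3.17 m/s, Re = 6.00×10^5, f = 0.01278, h_f = 30.3 m ≈ 32.3 m ✓

D ≈ 218 mm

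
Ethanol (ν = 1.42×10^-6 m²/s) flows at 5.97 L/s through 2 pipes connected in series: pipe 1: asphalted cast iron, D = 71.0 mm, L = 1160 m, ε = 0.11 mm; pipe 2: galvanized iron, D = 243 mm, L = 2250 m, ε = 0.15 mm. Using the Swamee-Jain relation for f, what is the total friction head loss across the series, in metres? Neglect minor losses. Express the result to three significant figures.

H ≈ 46.9 m

Pipe 1: V = 1.508 m/s, Re = 7.54×10^4, ε/D = 0.00155, f = 0.02464, h_1 = f(L/D)V²/2g = 46.65 m
Pipe 2: V = 0.1287 m/s, Re = 2.20×10^4, ε/D = 6.17×10^-4, f = 0.02674, h_2 = f(L/D)V²/2g = 0.2091 m
Series → Q common, losses add: H = Σh = 46.86 m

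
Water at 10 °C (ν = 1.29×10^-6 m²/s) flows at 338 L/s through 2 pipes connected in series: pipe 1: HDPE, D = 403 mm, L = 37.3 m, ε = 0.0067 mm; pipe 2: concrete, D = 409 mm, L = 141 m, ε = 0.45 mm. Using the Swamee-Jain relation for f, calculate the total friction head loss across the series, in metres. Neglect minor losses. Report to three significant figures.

Pipe 1: V = 2.650 m/s, Re = 8.28×10^5, ε/D = 1.66×10^-5, f = 0.01234, h_1 = f(L/D)V²/2g = 0.4088 m
Pipe 2: V = 2.573 m/s, Re = 8.16×10^5, ε/D = 0.00110, f = 0.02054, h_2 = f(L/D)V²/2g = 2.389 m
Series → Q common, losses add: H = Σh = 2.798 m

H ≈ 2.80 m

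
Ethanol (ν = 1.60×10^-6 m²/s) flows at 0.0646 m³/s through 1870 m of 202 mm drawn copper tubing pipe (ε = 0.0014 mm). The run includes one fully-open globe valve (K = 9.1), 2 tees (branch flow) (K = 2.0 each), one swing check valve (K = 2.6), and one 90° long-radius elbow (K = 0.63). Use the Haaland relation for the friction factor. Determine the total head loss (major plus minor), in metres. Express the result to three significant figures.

H_L ≈ 31.8 m

V = 4Q/(πD²) = 2.016 m/s; V²/2g = 0.2071 m
Re = 2.54×10^5, ε/D = 6.93×10^-6 → f = 0.01484 (Haaland)
Major: h_f = f(L/D)·V²/2g = 0.01484·9257·0.2071 = 28.46 m
Minor: ΣK = 16.3; h_m = ΣK·V²/2g = 3.382 m
Total H_L = 28.46 + 3.382 = 31.84 m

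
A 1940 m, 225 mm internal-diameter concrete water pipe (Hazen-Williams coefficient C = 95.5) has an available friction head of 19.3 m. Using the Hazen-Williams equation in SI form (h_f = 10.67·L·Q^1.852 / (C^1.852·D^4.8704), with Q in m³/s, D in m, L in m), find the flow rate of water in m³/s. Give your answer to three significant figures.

Q ≈ 0.0437 m³/s

Rearranging: Q = [h_f·C^1.852·D^4.8704 / (10.67·L)]^(1/1.852)
Q = [19.3·95.5^1.852·0.225^4.8704 / (10.67·1940)]^0.540 = 0.04366 m³/s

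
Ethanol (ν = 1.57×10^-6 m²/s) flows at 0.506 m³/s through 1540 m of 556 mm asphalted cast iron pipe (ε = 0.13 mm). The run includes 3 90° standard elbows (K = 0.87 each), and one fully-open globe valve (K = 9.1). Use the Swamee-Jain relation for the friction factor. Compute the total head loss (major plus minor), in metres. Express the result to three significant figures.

V = 4Q/(πD²) = 2.084 m/s; V²/2g = 0.2214 m
Re = 7.38×10^5, ε/D = 2.34×10^-4 → f = 0.01539 (Swamee-Jain)
Major: h_f = f(L/D)·V²/2g = 0.01539·2770·0.2214 = 9.436 m
Minor: ΣK = 11.7; h_m = ΣK·V²/2g = 2.592 m
Total H_L = 9.436 + 2.592 = 12.03 m

H_L ≈ 12.0 m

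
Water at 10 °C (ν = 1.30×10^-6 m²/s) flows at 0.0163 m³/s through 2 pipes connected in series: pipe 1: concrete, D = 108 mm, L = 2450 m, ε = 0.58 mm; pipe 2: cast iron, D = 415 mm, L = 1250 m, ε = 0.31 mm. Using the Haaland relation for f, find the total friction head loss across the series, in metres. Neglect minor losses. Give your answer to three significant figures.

Pipe 1: V = 1.779 m/s, Re = 1.48×10^5, ε/D = 0.00537, f = 0.03165, h_1 = f(L/D)V²/2g = 115.9 m
Pipe 2: V = 0.1205 m/s, Re = 3.85×10^4, ε/D = 7.47×10^-4, f = 0.02398, h_2 = f(L/D)V²/2g = 0.05346 m
Series → Q common, losses add: H = Σh = 115.9 m

H ≈ 116 m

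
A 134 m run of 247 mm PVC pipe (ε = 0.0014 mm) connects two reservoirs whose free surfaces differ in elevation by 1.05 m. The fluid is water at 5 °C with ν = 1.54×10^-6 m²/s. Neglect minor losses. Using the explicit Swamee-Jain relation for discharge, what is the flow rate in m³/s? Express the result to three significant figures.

Q ≈ 0.0763 m³/s

Swamee-Jain (Type II): Q = -0.965·√(gD⁵h_f/L)·ln[ε/(3.7D) + √(3.17ν²L/(gD³h_f))]
√(gD⁵h_f/L) = √(9.81·0.247⁵·1.05/134) = 0.008407
ε/(3.7D) = 1.53×10^-6; √(3.17ν²L/(gD³h_f)) = 8.06×10^-5
Q = -0.965·0.008407·ln(8.209×10^-5) = 0.07632 m³/s
Check: V = 1.59 m/s, Re = 2.55×10^5, f = 0.01488, h_f = 1.04 m ≈ 1.05 m ✓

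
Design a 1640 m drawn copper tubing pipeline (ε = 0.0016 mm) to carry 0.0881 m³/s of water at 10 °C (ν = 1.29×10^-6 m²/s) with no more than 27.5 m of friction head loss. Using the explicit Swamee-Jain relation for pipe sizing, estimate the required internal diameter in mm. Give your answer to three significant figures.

D ≈ 224 mm

Swamee-Jain (Type III): D = 0.66·[ε^1.25·(LQ²/(gh_f))^4.75 + ν·Q^9.4·(L/(gh_f))^5.2]^0.04
LQ²/(gh_f) = 0.04718; L/(gh_f) = 6.079
Term 1 = ε^1.25·(…)^4.75 = 2.86×10^-14; Term 2 = ν·Q^9.4·(…)^5.2 = 1.86×10^-12
D = 0.66·(2.86×10^-14 + 1.86×10^-12)^0.04 = 0.2242 m = 224 mm
Check: V = 2.23 m/s, Re = 3.88×10^5, f = 0.01380, h_f = 25.6 m ≈ 27.5 m ✓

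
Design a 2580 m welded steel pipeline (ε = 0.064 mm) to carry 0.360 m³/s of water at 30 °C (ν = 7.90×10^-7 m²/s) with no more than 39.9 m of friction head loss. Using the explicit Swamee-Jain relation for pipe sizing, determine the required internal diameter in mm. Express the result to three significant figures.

D ≈ 400 mm

Swamee-Jain (Type III): D = 0.66·[ε^1.25·(LQ²/(gh_f))^4.75 + ν·Q^9.4·(L/(gh_f))^5.2]^0.04
LQ²/(gh_f) = 0.8542; L/(gh_f) = 6.591
Term 1 = ε^1.25·(…)^4.75 = 2.71×10^-6; Term 2 = ν·Q^9.4·(…)^5.2 = 9.67×10^-7
D = 0.66·(2.71×10^-6 + 9.67×10^-7)^0.04 = 0.4001 m = 400 mm
Check: V = 2.86 m/s, Re = 1.45×10^6, f = 0.01401, h_f = 37.7 m ≈ 39.9 m ✓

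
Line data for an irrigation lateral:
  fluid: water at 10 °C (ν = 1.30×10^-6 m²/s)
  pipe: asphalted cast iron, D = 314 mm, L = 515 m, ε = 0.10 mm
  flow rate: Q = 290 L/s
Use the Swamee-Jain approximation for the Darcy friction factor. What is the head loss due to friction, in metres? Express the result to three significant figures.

h_f ≈ 18.7 m

V = 4Q/(πD²) = 4·0.290/(π·0.314²) = 3.745 m/s
Re = VD/ν = 3.745·0.314/1.30×10^-6 = 9.05×10^5 → turbulent
ε/D = 0.10/314 = 3.18×10^-4
Swamee-Jain: f = 0.01599
h_f = f(L/D)V²/(2g) = 0.01599·(515/0.314)·3.745²/(2·9.81) = 18.74 m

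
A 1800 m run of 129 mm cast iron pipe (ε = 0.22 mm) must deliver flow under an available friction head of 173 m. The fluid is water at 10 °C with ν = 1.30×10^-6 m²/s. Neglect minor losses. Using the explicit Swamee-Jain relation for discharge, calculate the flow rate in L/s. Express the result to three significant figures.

Swamee-Jain (Type II): Q = -0.965·√(gD⁵h_f/L)·ln[ε/(3.7D) + √(3.17ν²L/(gD³h_f))]
√(gD⁵h_f/L) = √(9.81·0.129⁵·173/1800) = 0.005804
ε/(3.7D) = 4.61×10^-4; √(3.17ν²L/(gD³h_f)) = 5.14×10^-5
Q = -0.965·0.005804·ln(5.124×10^-4) = 0.04243 m³/s
Check: V = 3.25 m/s, Re = 3.22×10^5, f = 0.02323, h_f = 174 m ≈ 173 m ✓

Q ≈ 42.4 L/s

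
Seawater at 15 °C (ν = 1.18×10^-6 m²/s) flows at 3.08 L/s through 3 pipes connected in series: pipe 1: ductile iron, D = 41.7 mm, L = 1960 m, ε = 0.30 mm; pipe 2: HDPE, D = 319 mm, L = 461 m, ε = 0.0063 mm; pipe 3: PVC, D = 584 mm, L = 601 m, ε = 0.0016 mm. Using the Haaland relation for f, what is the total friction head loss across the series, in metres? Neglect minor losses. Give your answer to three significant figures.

H ≈ 426 m

Pipe 1: V = 2.255 m/s, Re = 7.97×10^4, ε/D = 0.00719, f = 0.03493, h_1 = f(L/D)V²/2g = 425.6 m
Pipe 2: V = 0.03854 m/s, Re = 1.04×10^4, ε/D = 1.97×10^-5, f = 0.03056, h_2 = f(L/D)V²/2g = 0.003343 m
Pipe 3: V = 0.01150 m/s, Re = 5690, ε/D = 2.74×10^-6, f = 0.03629, h_3 = f(L/D)V²/2g = 2.517×10^-4 m
Series → Q common, losses add: H = Σh = 425.6 m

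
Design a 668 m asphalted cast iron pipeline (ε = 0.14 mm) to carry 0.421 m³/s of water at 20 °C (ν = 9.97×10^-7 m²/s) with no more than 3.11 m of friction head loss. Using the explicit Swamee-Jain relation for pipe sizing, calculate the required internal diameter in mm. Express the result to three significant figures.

D ≈ 553 mm

Swamee-Jain (Type III): D = 0.66·[ε^1.25·(LQ²/(gh_f))^4.75 + ν·Q^9.4·(L/(gh_f))^5.2]^0.04
LQ²/(gh_f) = 3.881; L/(gh_f) = 21.90
Term 1 = ε^1.25·(…)^4.75 = 0.00955; Term 2 = ν·Q^9.4·(…)^5.2 = 0.00273
D = 0.66·(0.00955 + 0.00273)^0.04 = 0.5535 m = 553 mm
Check: V = 1.75 m/s, Re = 9.71×10^5, f = 0.01534, h_f = 2.89 m ≈ 3.11 m ✓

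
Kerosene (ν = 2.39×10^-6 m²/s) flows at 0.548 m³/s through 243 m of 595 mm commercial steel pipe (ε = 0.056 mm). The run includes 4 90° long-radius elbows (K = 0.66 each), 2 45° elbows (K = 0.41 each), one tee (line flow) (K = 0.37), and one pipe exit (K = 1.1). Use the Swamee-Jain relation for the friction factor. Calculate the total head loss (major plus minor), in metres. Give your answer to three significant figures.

V = 4Q/(πD²) = 1.971 m/s; V²/2g = 0.1980 m
Re = 4.91×10^5, ε/D = 9.41×10^-5 → f = 0.01443 (Swamee-Jain)
Major: h_f = f(L/D)·V²/2g = 0.01443·408.4·0.1980 = 1.167 m
Minor: ΣK = 4.93; h_m = ΣK·V²/2g = 0.9760 m
Total H_L = 1.167 + 0.9760 = 2.143 m

H_L ≈ 2.14 m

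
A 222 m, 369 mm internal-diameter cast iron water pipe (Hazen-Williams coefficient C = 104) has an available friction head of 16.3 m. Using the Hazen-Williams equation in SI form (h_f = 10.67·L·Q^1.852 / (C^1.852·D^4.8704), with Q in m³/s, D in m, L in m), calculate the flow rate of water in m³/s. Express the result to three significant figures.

Rearranging: Q = [h_f·C^1.852·D^4.8704 / (10.67·L)]^(1/1.852)
Q = [16.3·104^1.852·0.369^4.8704 / (10.67·222)]^0.540 = 0.5138 m³/s

Q ≈ 0.514 m³/s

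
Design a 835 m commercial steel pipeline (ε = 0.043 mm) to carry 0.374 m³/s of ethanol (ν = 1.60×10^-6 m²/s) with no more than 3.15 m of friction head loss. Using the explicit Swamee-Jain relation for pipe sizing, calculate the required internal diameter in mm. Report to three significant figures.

Swamee-Jain (Type III): D = 0.66·[ε^1.25·(LQ²/(gh_f))^4.75 + ν·Q^9.4·(L/(gh_f))^5.2]^0.04
LQ²/(gh_f) = 3.780; L/(gh_f) = 27.02
Term 1 = ε^1.25·(…)^4.75 = 0.00193; Term 2 = ν·Q^9.4·(…)^5.2 = 0.00431
D = 0.66·(0.00193 + 0.00431)^0.04 = 0.5387 m = 539 mm
Check: V = 1.64 m/s, Re = 5.53×10^5, f = 0.01405, h_f = 2.99 m ≈ 3.15 m ✓

D ≈ 539 mm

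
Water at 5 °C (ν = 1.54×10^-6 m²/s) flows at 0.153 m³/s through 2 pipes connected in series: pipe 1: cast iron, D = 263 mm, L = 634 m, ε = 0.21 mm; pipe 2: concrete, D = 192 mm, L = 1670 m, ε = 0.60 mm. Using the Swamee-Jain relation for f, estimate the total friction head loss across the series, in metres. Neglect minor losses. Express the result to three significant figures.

Pipe 1: V = 2.816 m/s, Re = 4.81×10^5, ε/D = 7.98×10^-4, f = 0.01945, h_1 = f(L/D)V²/2g = 18.96 m
Pipe 2: V = 5.284 m/s, Re = 6.59×10^5, ε/D = 0.00312, f = 0.02676, h_2 = f(L/D)V²/2g = 331.3 m
Series → Q common, losses add: H = Σh = 350.2 m

H ≈ 350 m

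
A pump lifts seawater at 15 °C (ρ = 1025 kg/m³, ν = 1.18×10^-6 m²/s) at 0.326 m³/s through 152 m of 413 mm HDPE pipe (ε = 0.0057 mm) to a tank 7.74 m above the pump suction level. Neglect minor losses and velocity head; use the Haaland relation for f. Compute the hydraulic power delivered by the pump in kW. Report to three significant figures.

V = 4Q/(πD²) = 2.433 m/s; Re = 8.52×10^5; ε/D = 1.38×10^-5; f = 0.01213
h_f = f(L/D)V²/2g = 1.348 m
Total head H = z + h_f = 7.74 + 1.348 = 9.088 m
P_hyd = ρgQH = 1025·9.81·0.326·9.088 = 29.79 kW

P_hyd ≈ 29.8 kW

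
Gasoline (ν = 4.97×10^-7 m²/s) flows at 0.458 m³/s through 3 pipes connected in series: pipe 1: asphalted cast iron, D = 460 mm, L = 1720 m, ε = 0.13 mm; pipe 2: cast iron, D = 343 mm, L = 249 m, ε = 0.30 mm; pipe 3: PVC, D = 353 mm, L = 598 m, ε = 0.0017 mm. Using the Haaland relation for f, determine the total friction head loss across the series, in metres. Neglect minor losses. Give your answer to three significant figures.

Pipe 1: V = 2.756 m/s, Re = 2.55×10^6, ε/D = 2.83×10^-4, f = 0.01505, h_1 = f(L/D)V²/2g = 21.79 m
Pipe 2: V = 4.957 m/s, Re = 3.42×10^6, ε/D = 8.75×10^-4, f = 0.01914, h_2 = f(L/D)V²/2g = 17.40 m
Pipe 3: V = 4.680 m/s, Re = 3.32×10^6, ε/D = 4.82×10^-6, f = 0.009753, h_3 = f(L/D)V²/2g = 18.44 m
Series → Q common, losses add: H = Σh = 57.62 m

H ≈ 57.6 m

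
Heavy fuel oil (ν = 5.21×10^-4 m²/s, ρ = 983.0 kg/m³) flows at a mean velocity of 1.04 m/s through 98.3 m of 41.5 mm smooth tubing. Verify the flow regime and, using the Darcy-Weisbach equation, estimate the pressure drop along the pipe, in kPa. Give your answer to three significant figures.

Re = VD/ν = 1.04·0.04150/5.21×10^-4 = 82.8 → laminar (Re < 2300)
f = 64/Re = 0.7726
h_f = f(L/D)V²/(2g) = 0.7726·(98.3/0.04150)·1.04²/(2·9.81) = 100.9 m
Δp = ρg·h_f = 983.0·9.81·100.9 = 972.8 kPa

Δp ≈ 973 kPa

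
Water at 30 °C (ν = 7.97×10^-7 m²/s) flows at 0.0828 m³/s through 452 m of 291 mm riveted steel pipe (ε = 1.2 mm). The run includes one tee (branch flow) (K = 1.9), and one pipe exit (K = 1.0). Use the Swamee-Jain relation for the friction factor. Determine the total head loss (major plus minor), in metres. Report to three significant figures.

V = 4Q/(πD²) = 1.245 m/s; V²/2g = 0.07900 m
Re = 4.55×10^5, ε/D = 0.00412 → f = 0.02902 (Swamee-Jain)
Major: h_f = f(L/D)·V²/2g = 0.02902·1553·0.07900 = 3.561 m
Minor: ΣK = 2.90; h_m = ΣK·V²/2g = 0.2291 m
Total H_L = 3.561 + 0.2291 = 3.790 m

H_L ≈ 3.79 m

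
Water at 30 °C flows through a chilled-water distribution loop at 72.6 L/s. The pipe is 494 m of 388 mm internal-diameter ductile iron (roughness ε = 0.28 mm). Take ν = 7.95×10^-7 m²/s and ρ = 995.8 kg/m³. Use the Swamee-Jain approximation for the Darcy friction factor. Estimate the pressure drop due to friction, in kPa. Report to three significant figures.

Δp ≈ 4.66 kPa

V = 4Q/(πD²) = 4·0.0726/(π·0.388²) = 0.6140 m/s
Re = VD/ν = 0.6140·0.388/7.95×10^-7 = 3.00×10^5 → turbulent
ε/D = 0.28/388 = 7.22×10^-4
Swamee-Jain: f = 0.01950
h_f = f(L/D)V²/(2g) = 0.01950·(494/0.388)·0.6140²/(2·9.81) = 0.4771 m
Δp = ρg·h_f = 995.8·9.81·0.4771 = 4.660 kPa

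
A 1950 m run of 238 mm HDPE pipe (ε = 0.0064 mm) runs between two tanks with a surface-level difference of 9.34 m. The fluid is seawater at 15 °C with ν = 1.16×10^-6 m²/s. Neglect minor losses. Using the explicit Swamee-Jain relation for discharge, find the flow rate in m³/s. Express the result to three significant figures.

Swamee-Jain (Type II): Q = -0.965·√(gD⁵h_f/L)·ln[ε/(3.7D) + √(3.17ν²L/(gD³h_f))]
√(gD⁵h_f/L) = √(9.81·0.238⁵·9.34/1950) = 0.005990
ε/(3.7D) = 7.27×10^-6; √(3.17ν²L/(gD³h_f)) = 8.21×10^-5
Q = -0.965·0.005990·ln(8.933×10^-5) = 0.05389 m³/s
Check: V = 1.21 m/s, Re = 2.49×10^5, f = 0.01517, h_f = 9.30 m ≈ 9.34 m ✓

Q ≈ 0.0539 m³/s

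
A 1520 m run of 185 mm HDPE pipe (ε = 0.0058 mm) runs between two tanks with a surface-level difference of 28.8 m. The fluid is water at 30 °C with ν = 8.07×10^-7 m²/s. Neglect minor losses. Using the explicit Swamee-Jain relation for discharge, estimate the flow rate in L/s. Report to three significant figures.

Q ≈ 60.6 L/s

Swamee-Jain (Type II): Q = -0.965·√(gD⁵h_f/L)·ln[ε/(3.7D) + √(3.17ν²L/(gD³h_f))]
√(gD⁵h_f/L) = √(9.81·0.185⁵·28.8/1520) = 0.006347
ε/(3.7D) = 8.47×10^-6; √(3.17ν²L/(gD³h_f)) = 4.19×10^-5
Q = -0.965·0.006347·ln(5.036×10^-5) = 0.06061 m³/s
Check: V = 2.25 m/s, Re = 5.17×10^5, f = 0.01351, h_f = 28.8 m ≈ 28.8 m ✓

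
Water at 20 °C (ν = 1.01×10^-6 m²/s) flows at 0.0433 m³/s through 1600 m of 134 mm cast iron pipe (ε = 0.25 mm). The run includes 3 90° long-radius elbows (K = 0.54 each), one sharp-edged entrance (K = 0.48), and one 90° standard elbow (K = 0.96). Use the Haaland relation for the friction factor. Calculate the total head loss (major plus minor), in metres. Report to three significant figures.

H_L ≈ 136 m

V = 4Q/(πD²) = 3.070 m/s; V²/2g = 0.4805 m
Re = 4.07×10^5, ε/D = 0.00187 → f = 0.02345 (Haaland)
Major: h_f = f(L/D)·V²/2g = 0.02345·11940·0.4805 = 134.6 m
Minor: ΣK = 3.06; h_m = ΣK·V²/2g = 1.470 m
Total H_L = 134.6 + 1.470 = 136.0 m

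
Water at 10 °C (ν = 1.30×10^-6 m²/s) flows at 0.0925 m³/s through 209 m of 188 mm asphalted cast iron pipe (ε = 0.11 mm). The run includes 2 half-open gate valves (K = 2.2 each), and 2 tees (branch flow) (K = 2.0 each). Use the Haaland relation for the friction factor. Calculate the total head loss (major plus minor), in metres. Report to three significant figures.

V = 4Q/(πD²) = 3.332 m/s; V²/2g = 0.5659 m
Re = 4.82×10^5, ε/D = 5.85×10^-4 → f = 0.01812 (Haaland)
Major: h_f = f(L/D)·V²/2g = 0.01812·1112·0.5659 = 11.40 m
Minor: ΣK = 8.40; h_m = ΣK·V²/2g = 4.754 m
Total H_L = 11.40 + 4.754 = 16.16 m

H_L ≈ 16.2 m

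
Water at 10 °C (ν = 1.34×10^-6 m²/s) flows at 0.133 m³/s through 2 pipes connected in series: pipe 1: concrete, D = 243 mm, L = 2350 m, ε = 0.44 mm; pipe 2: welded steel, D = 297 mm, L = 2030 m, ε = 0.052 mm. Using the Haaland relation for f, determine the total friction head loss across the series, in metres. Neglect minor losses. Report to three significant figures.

H ≈ 114 m

Pipe 1: V = 2.868 m/s, Re = 5.20×10^5, ε/D = 0.00181, f = 0.02319, h_1 = f(L/D)V²/2g = 94.01 m
Pipe 2: V = 1.920 m/s, Re = 4.26×10^5, ε/D = 1.75×10^-4, f = 0.01528, h_2 = f(L/D)V²/2g = 19.62 m
Series → Q common, losses add: H = Σh = 113.6 m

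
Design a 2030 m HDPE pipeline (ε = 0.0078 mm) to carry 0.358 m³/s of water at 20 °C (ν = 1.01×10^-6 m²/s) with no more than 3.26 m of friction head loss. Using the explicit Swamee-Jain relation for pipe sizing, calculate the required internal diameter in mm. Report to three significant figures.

D ≈ 614 mm

Swamee-Jain (Type III): D = 0.66·[ε^1.25·(LQ²/(gh_f))^4.75 + ν·Q^9.4·(L/(gh_f))^5.2]^0.04
LQ²/(gh_f) = 8.135; L/(gh_f) = 63.48
Term 1 = ε^1.25·(…)^4.75 = 0.00870; Term 2 = ν·Q^9.4·(…)^5.2 = 0.153
D = 0.66·(0.00870 + 0.153)^0.04 = 0.6136 m = 614 mm
Check: V = 1.21 m/s, Re = 7.36×10^5, f = 0.01249, h_f = 3.09 m ≈ 3.26 m ✓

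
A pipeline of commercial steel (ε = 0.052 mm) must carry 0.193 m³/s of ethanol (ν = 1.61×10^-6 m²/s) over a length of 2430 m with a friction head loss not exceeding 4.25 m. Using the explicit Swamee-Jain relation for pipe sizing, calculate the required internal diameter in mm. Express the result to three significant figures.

D ≈ 492 mm

Swamee-Jain (Type III): D = 0.66·[ε^1.25·(LQ²/(gh_f))^4.75 + ν·Q^9.4·(L/(gh_f))^5.2]^0.04
LQ²/(gh_f) = 2.171; L/(gh_f) = 58.28
Term 1 = ε^1.25·(…)^4.75 = 1.75×10^-4; Term 2 = ν·Q^9.4·(…)^5.2 = 4.70×10^-4
D = 0.66·(1.75×10^-4 + 4.70×10^-4)^0.04 = 0.4920 m = 492 mm
Check: V = 1.02 m/s, Re = 3.10×10^5, f = 0.01542, h_f = 4.00 m ≈ 4.25 m ✓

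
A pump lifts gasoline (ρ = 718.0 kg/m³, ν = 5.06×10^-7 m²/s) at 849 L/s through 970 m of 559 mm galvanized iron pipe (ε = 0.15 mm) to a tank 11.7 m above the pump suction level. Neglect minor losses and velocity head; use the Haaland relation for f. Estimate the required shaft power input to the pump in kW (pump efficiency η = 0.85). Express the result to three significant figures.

V = 4Q/(πD²) = 3.459 m/s; Re = 3.82×10^6; ε/D = 2.68×10^-4; f = 0.01481
h_f = f(L/D)V²/2g = 15.68 m
Total head H = z + h_f = 11.7 + 15.68 = 27.38 m
P_hyd = ρgQH = 718.0·9.81·0.849·27.38 = 163.7 kW
P_shaft = P_hyd/η = 163.7/0.85 = 192.6 kW

P_shaft ≈ 193 kW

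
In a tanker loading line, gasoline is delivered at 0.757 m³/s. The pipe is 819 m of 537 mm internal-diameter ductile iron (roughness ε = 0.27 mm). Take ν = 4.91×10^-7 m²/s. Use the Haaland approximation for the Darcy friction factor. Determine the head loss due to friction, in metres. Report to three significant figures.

h_f ≈ 14.7 m

V = 4Q/(πD²) = 4·0.757/(π·0.537²) = 3.342 m/s
Re = VD/ν = 3.342·0.537/4.91×10^-7 = 3.66×10^6 → turbulent
ε/D = 0.27/537 = 5.03×10^-4
Haaland: f = 0.01688
h_f = f(L/D)V²/(2g) = 0.01688·(819/0.537)·3.342²/(2·9.81) = 14.66 m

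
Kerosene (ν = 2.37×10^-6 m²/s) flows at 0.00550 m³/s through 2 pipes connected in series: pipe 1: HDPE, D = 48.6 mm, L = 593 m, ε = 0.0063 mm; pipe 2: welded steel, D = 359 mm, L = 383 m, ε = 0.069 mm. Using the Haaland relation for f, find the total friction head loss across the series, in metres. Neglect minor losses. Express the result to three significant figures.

Pipe 1: V = 2.965 m/s, Re = 6.08×10^4, ε/D = 1.30×10^-4, f = 0.02025, h_1 = f(L/D)V²/2g = 110.7 m
Pipe 2: V = 0.05434 m/s, Re = 8230, ε/D = 1.92×10^-4, f = 0.03280, h_2 = f(L/D)V²/2g = 0.005265 m
Series → Q common, losses add: H = Σh = 110.7 m

H ≈ 111 m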